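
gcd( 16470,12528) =54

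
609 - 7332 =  - 6723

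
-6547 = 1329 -7876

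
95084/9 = 95084/9 =10564.89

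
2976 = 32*93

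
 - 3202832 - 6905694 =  -10108526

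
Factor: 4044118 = 2^1*13^1*109^1*1427^1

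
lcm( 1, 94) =94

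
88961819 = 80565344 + 8396475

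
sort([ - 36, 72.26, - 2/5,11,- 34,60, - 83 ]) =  [ - 83, - 36, - 34, - 2/5  ,  11,60 , 72.26]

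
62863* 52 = 3268876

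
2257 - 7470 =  - 5213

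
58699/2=58699/2 = 29349.50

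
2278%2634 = 2278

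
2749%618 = 277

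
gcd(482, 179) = 1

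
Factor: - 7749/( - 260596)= 27/908 = 2^(- 2)*3^3*227^( - 1 )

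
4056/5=811 + 1/5  =  811.20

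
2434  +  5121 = 7555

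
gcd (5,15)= 5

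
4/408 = 1/102= 0.01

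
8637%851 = 127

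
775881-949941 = - 174060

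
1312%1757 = 1312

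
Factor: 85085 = 5^1*7^1*11^1*13^1*17^1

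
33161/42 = 789+23/42 = 789.55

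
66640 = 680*98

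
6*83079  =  498474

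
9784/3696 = 1223/462=2.65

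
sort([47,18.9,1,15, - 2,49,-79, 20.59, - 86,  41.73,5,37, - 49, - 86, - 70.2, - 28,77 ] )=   [-86, - 86, - 79, - 70.2, - 49,-28, - 2,1,5,15,18.9, 20.59, 37,41.73, 47,49,77] 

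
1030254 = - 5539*( - 186 ) 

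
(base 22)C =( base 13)C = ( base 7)15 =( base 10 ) 12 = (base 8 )14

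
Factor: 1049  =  1049^1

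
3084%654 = 468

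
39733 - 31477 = 8256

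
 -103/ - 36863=103/36863=0.00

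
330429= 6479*51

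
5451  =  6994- 1543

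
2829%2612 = 217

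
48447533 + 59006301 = 107453834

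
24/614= 12/307 = 0.04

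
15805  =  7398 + 8407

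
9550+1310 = 10860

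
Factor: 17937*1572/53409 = 9398988/17803 = 2^2*3^2*19^( - 1 )*131^1*937^(-1)*1993^1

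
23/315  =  23/315 =0.07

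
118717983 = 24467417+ 94250566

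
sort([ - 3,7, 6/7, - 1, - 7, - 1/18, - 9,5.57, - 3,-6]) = [ - 9, - 7, - 6, - 3 , - 3 , - 1, - 1/18,6/7, 5.57,7 ]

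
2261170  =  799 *2830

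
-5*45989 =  - 229945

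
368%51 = 11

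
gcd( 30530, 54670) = 710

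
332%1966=332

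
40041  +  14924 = 54965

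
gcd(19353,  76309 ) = 1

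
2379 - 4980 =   -  2601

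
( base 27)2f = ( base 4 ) 1011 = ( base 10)69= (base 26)2h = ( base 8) 105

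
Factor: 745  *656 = 488720=2^4*5^1*41^1*149^1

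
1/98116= 1/98116 =0.00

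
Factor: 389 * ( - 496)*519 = - 100137936 = - 2^4 * 3^1*31^1*173^1*389^1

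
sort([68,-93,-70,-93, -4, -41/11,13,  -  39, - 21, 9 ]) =[  -  93,  -  93,- 70,  -  39, - 21,-4,  -  41/11,9,13,68]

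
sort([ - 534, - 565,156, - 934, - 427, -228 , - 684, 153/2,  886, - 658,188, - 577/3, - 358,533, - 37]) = [ - 934, - 684, - 658, - 565, - 534, - 427, - 358,  -  228, - 577/3, - 37,153/2,156,188,533,886] 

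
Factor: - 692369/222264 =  - 2^(-3) * 3^( - 4)*7^ ( - 3)*23^1 * 30103^1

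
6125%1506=101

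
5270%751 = 13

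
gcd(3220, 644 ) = 644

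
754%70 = 54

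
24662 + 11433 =36095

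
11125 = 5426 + 5699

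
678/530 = 1 + 74/265 = 1.28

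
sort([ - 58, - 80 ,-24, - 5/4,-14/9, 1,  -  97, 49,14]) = [  -  97, - 80 , - 58, - 24,-14/9, - 5/4,1,14,49] 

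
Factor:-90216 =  - 2^3*3^2 * 7^1*179^1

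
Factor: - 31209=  - 3^1 * 101^1*103^1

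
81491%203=88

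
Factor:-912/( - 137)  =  2^4*3^1*19^1*137^( - 1 ) 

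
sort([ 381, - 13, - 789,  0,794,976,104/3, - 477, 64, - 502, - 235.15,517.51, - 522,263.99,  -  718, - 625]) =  [  -  789, - 718, - 625,  -  522, - 502 , - 477, - 235.15,-13,0 , 104/3,64,263.99, 381, 517.51, 794 , 976] 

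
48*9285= 445680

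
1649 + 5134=6783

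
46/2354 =23/1177 = 0.02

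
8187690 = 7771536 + 416154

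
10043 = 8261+1782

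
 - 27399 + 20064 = -7335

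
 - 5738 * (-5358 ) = 30744204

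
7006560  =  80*87582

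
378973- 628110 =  - 249137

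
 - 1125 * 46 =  - 51750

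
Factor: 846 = 2^1*3^2*47^1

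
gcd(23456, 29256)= 8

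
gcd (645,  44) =1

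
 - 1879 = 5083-6962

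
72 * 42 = 3024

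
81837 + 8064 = 89901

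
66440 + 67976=134416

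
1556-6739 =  - 5183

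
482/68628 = 241/34314 = 0.01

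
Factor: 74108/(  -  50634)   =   - 2^1*3^( - 2)*29^(- 1 ) * 191^1 = -382/261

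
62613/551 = 62613/551 = 113.64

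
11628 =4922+6706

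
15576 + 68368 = 83944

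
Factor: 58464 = 2^5  *3^2*7^1*29^1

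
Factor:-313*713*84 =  - 2^2 * 3^1 * 7^1*23^1*31^1*313^1 = -18746196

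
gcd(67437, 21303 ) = 9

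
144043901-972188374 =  - 828144473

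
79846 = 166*481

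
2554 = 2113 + 441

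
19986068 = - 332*( - 60199 ) 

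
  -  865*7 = -6055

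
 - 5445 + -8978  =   - 14423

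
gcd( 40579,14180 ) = 1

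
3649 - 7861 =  - 4212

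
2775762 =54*51403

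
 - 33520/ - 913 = 36+652/913 = 36.71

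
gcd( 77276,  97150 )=2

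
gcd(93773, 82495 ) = 1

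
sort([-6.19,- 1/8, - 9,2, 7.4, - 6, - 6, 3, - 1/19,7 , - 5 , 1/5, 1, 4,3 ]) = [ - 9 ,  -  6.19, -6, - 6, - 5, - 1/8, - 1/19,1/5, 1, 2, 3, 3, 4,7,7.4 ]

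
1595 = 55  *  29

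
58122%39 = 12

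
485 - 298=187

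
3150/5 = 630= 630.00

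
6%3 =0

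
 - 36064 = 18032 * ( - 2) 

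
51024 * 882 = 45003168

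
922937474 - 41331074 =881606400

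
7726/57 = 7726/57 =135.54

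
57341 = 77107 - 19766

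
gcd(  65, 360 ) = 5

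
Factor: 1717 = 17^1*101^1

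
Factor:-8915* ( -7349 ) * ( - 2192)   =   - 2^4*5^1 * 137^1*1783^1*7349^1 = - 143611806320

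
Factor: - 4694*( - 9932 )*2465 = 114920291720=2^3*5^1*13^1*17^1*29^1*191^1 * 2347^1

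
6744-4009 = 2735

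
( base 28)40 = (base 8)160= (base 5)422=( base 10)112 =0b1110000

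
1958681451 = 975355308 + 983326143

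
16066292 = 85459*188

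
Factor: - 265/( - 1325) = 5^( - 1 )  =  1/5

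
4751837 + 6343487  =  11095324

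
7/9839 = 7/9839 = 0.00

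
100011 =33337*3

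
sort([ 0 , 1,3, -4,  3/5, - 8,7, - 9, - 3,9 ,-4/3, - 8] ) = [-9, - 8,-8,-4, - 3, -4/3, 0,3/5, 1,3,7, 9 ]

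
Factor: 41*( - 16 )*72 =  - 2^7*3^2*41^1  =  - 47232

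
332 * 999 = 331668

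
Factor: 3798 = 2^1*3^2*211^1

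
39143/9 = 4349 + 2/9 =4349.22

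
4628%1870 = 888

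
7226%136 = 18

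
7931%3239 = 1453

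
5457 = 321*17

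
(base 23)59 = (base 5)444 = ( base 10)124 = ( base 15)84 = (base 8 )174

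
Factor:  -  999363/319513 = - 3^1 * 41^( - 1) *43^1*61^1*127^1*7793^( - 1 )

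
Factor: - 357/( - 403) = 3^1*7^1*13^( - 1)*17^1*31^(- 1)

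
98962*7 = 692734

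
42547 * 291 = 12381177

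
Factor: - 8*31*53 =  - 13144 = - 2^3*31^1*53^1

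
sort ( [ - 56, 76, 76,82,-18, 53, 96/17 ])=[-56,- 18,96/17,  53,76, 76 , 82 ] 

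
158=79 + 79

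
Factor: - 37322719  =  - 7^1 * 5331817^1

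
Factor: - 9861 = - 3^1 *19^1*173^1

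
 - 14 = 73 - 87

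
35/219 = 35/219 = 0.16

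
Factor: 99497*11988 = 2^2*3^4*37^1 * 99497^1 = 1192770036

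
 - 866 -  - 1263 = 397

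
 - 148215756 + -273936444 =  - 422152200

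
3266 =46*71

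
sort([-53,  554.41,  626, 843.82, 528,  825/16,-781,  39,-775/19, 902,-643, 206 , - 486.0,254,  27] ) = [- 781, - 643,-486.0,-53 , - 775/19,  27,  39  ,  825/16,206,254, 528, 554.41 , 626, 843.82,902 ] 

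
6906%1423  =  1214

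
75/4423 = 75/4423 = 0.02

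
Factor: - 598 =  - 2^1*13^1 * 23^1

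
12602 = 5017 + 7585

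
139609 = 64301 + 75308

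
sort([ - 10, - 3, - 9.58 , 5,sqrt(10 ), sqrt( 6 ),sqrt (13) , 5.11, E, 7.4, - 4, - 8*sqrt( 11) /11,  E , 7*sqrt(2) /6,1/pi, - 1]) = [ - 10, - 9.58 , - 4, - 3, - 8*sqrt(11) /11 , - 1,1/pi,  7*sqrt(2 ) /6, sqrt(6),  E,E,sqrt( 10), sqrt( 13) , 5,5.11, 7.4]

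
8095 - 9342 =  - 1247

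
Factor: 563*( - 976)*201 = -110447088=- 2^4*3^1*61^1*67^1*563^1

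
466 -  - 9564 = 10030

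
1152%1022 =130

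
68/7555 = 68/7555= 0.01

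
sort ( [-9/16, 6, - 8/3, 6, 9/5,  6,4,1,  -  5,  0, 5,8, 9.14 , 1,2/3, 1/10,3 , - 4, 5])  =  [ - 5, - 4, - 8/3, - 9/16 , 0, 1/10 , 2/3, 1, 1, 9/5 , 3, 4,5,5, 6, 6,6,  8, 9.14]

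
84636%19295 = 7456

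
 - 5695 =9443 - 15138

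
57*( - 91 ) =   -  5187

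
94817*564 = 53476788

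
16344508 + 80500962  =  96845470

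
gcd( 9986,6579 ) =1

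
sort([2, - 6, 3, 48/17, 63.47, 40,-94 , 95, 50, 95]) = [ - 94, - 6, 2,48/17, 3, 40, 50 , 63.47, 95,95 ] 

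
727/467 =1 + 260/467 = 1.56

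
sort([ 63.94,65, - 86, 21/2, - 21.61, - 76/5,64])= [ - 86, - 21.61, - 76/5,21/2,63.94 , 64, 65 ] 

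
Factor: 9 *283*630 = 1604610 = 2^1*3^4*5^1*7^1*283^1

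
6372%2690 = 992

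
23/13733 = 23/13733 = 0.00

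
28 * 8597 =240716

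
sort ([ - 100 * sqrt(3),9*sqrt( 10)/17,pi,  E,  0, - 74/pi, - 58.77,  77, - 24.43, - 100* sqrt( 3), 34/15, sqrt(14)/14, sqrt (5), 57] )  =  [ - 100*sqrt(3 ), - 100 * sqrt( 3), - 58.77, - 24.43 , - 74/pi,0, sqrt (14) /14, 9 *sqrt(10 ) /17, sqrt (5), 34/15,E,pi,  57,77]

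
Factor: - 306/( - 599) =2^1*3^2 *17^1*599^(-1) 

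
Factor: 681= 3^1  *  227^1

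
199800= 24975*8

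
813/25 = 813/25 = 32.52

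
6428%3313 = 3115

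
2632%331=315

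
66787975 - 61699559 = 5088416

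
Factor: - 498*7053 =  - 3512394 =- 2^1*3^2 * 83^1*2351^1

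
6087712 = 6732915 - 645203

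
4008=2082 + 1926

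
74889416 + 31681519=106570935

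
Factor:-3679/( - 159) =3^ ( - 1 )*13^1*53^(-1)*283^1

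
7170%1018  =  44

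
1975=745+1230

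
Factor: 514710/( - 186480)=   -2^( - 3)*19^1*37^(  -  1)*43^1 =-817/296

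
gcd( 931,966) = 7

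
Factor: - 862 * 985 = - 2^1*5^1*197^1*431^1  =  -849070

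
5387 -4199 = 1188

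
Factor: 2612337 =3^1*7^2*13^1*1367^1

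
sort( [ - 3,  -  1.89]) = [ - 3, - 1.89]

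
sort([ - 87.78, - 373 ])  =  [ - 373,-87.78]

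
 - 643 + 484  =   - 159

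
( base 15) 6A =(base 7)202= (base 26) 3M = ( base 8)144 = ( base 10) 100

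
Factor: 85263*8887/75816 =252577427/25272 = 2^( - 3)*3^( - 5)*13^( - 1 )*97^1 * 293^1*8887^1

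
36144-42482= - 6338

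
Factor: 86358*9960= 2^4*3^2 * 5^1 *37^1*83^1*389^1=860125680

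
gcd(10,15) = 5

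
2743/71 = 38 + 45/71=38.63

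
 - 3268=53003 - 56271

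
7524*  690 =5191560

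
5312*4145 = 22018240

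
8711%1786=1567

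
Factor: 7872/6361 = 2^6*3^1 * 41^1 *6361^( - 1)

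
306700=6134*50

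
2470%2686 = 2470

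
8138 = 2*4069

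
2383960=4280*557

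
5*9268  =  46340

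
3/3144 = 1/1048 = 0.00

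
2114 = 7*302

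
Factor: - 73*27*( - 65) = 3^3*5^1*13^1*73^1 = 128115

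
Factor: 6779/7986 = 2^ ( - 1 )*3^(- 1) * 11^( - 3 ) * 6779^1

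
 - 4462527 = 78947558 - 83410085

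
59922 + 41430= 101352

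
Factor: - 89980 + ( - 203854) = -293834  =  - 2^1*146917^1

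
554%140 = 134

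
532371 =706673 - 174302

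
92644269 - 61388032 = 31256237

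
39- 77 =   -  38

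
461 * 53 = 24433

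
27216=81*336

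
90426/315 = 4306/15  =  287.07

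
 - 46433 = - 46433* 1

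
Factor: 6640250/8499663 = 2^1*3^(-2 )*5^3*53^( - 1) *103^ (  -  1 )*173^( - 1 )*26561^1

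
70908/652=108 + 123/163=108.75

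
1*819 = 819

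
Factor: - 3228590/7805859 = -2^1*3^( - 1)*5^1*439^ ( - 1)*5927^( - 1 )*322859^1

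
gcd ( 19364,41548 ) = 188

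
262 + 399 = 661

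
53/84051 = 53/84051 =0.00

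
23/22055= 23/22055 = 0.00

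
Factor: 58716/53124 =3^1*7^1*19^( - 1 )= 21/19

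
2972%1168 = 636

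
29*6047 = 175363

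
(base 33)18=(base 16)29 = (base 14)2d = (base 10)41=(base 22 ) 1j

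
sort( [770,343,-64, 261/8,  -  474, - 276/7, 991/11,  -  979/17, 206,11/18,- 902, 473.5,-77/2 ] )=[ - 902, - 474, - 64 , - 979/17, - 276/7, - 77/2 , 11/18, 261/8,991/11,206, 343,473.5, 770 ]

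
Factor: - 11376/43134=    - 24/91 = -2^3 *3^1* 7^( - 1)*13^( -1)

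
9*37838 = 340542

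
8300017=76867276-68567259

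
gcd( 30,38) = 2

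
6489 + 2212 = 8701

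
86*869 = 74734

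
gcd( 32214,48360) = 78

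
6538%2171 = 25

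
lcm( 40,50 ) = 200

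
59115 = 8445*7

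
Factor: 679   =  7^1*97^1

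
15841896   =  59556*266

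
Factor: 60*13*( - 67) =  - 52260 = - 2^2 * 3^1*5^1*13^1*67^1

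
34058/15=2270+8/15 = 2270.53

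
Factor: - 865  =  -5^1*173^1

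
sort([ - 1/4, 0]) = [-1/4, 0]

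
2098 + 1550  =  3648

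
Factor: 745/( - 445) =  - 89^(-1 ) * 149^1 = - 149/89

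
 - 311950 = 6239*( - 50)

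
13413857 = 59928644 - 46514787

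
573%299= 274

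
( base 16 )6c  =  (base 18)60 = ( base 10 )108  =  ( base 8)154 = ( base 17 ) 66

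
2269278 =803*2826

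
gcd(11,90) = 1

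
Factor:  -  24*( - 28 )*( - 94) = -63168 = - 2^6*3^1*7^1*47^1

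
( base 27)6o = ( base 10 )186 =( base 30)66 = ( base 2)10111010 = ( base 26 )74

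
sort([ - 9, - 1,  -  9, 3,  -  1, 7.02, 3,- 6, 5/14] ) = [ - 9,  -  9, - 6, - 1, - 1,5/14,3, 3, 7.02]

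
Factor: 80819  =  80819^1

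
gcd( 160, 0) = 160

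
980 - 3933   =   - 2953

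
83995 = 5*16799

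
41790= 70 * 597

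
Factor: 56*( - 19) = - 2^3*7^1*19^1  =  -  1064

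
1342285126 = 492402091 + 849883035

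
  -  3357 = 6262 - 9619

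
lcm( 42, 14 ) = 42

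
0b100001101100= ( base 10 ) 2156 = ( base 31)27H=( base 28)2l0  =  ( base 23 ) 41H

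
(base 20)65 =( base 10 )125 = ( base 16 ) 7d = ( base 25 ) 50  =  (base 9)148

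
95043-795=94248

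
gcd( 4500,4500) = 4500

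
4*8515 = 34060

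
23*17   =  391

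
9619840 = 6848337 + 2771503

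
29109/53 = 29109/53= 549.23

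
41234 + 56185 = 97419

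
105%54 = 51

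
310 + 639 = 949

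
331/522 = 331/522 = 0.63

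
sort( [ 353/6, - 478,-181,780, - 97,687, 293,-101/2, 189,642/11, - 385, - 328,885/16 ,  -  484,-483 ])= [-484,- 483 ,-478, - 385, - 328,-181,-97,- 101/2,  885/16,642/11, 353/6 , 189, 293, 687, 780 ]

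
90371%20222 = 9483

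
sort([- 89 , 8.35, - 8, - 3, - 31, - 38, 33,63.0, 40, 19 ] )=[- 89,  -  38, - 31, - 8,  -  3,  8.35, 19, 33, 40, 63.0]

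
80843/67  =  1206 + 41/67=1206.61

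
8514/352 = 24 + 3/16 = 24.19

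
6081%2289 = 1503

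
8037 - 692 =7345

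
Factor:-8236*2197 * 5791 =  - 104785203172 = - 2^2*13^3*29^1 * 71^1*5791^1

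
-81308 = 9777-91085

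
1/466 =1/466 = 0.00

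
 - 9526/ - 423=9526/423 = 22.52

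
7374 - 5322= 2052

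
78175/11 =78175/11= 7106.82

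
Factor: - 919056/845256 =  - 2^1*467^1 * 859^( - 1 )  =  - 934/859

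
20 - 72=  - 52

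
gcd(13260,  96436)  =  4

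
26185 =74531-48346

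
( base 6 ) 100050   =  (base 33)75I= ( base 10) 7806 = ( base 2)1111001111110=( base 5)222211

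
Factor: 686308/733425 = 2^2*3^( - 1)*5^(-2 )*11^( - 1)*193^1 = 772/825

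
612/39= 204/13= 15.69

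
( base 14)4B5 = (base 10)943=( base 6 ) 4211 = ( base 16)3af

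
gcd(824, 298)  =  2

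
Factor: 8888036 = 2^2*29^1 * 193^1*397^1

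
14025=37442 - 23417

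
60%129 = 60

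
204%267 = 204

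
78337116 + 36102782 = 114439898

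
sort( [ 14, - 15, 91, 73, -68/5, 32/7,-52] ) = [-52, - 15, - 68/5, 32/7, 14,73, 91]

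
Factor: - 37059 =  - 3^1*11^1*1123^1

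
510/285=34/19 = 1.79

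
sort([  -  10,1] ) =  [ - 10, 1]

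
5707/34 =167 + 29/34  =  167.85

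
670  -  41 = 629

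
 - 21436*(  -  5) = 107180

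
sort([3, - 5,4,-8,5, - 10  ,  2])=[ - 10, - 8,-5,2,  3, 4, 5 ]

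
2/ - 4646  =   - 1 + 2322/2323  =  -0.00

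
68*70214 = 4774552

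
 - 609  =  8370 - 8979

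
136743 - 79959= 56784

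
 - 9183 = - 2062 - 7121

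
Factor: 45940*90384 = 2^6*3^1*5^1*7^1* 269^1*2297^1 = 4152240960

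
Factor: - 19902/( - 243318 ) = 31/379 = 31^1*379^( - 1 ) 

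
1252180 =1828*685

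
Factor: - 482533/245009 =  - 491^( - 1) * 967^1 = - 967/491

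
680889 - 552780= 128109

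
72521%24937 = 22647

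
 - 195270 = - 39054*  5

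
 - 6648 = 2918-9566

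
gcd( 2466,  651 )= 3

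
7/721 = 1/103 = 0.01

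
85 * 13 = 1105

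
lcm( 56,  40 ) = 280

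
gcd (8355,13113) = 3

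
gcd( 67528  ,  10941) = 1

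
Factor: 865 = 5^1*173^1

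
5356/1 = 5356 = 5356.00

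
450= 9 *50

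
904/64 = 113/8 = 14.12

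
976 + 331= 1307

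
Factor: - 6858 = - 2^1 * 3^3*127^1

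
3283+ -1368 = 1915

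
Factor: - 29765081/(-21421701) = 3^ (  -  2) *7^(-1)*340027^ (-1 ) * 29765081^1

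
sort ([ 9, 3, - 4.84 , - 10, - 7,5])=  [ - 10, - 7, - 4.84, 3,5, 9]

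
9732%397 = 204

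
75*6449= 483675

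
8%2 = 0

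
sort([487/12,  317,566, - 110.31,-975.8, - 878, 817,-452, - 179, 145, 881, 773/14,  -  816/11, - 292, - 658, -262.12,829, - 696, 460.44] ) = [ - 975.8, - 878,-696, - 658, - 452, - 292, - 262.12, - 179,-110.31, - 816/11,487/12 , 773/14 , 145,317, 460.44,566,817,829,881 ] 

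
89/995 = 89/995 = 0.09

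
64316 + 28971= 93287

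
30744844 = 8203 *3748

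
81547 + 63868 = 145415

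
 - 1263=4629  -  5892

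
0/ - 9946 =0/1 = - 0.00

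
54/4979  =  54/4979= 0.01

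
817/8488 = 817/8488 = 0.10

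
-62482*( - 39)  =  2436798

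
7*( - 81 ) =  - 567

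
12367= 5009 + 7358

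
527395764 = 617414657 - 90018893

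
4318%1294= 436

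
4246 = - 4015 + 8261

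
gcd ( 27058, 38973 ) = 1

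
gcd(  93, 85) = 1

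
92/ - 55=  - 2 + 18/55= -1.67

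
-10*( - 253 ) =2530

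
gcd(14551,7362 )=1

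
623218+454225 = 1077443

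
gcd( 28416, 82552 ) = 8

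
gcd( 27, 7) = 1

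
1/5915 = 1/5915 = 0.00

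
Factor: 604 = 2^2*151^1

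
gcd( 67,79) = 1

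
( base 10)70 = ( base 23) 31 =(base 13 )55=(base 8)106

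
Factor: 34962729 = 3^1*1361^1*8563^1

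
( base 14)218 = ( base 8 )636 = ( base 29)e8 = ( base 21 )jf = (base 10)414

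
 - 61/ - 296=61/296  =  0.21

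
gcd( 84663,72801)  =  9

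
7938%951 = 330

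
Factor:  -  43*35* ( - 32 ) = 48160 = 2^5 *5^1*7^1*43^1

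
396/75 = 5 + 7/25 = 5.28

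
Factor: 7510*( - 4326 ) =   -  2^2 * 3^1*5^1 * 7^1*103^1* 751^1 = -32488260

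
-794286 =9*( - 88254 )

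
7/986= 7/986 = 0.01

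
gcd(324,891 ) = 81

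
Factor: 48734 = 2^1*7^1 * 59^2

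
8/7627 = 8/7627 = 0.00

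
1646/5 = 1646/5 = 329.20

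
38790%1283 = 300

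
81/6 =13 + 1/2  =  13.50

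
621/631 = 621/631= 0.98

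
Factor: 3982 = 2^1 *11^1*181^1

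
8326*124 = 1032424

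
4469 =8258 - 3789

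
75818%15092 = 358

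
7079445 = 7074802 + 4643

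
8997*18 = 161946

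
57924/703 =57924/703 =82.40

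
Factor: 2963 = 2963^1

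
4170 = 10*417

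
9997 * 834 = 8337498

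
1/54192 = 1/54192= 0.00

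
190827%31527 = 1665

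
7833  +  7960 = 15793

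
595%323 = 272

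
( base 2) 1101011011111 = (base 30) 7J9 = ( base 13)3192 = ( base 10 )6879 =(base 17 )16DB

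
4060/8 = 1015/2 = 507.50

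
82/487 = 82/487 = 0.17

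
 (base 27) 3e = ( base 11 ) 87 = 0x5F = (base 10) 95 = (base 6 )235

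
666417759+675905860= 1342323619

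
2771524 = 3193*868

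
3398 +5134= 8532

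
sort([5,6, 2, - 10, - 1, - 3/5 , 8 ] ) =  [ - 10, - 1, - 3/5, 2,5, 6, 8 ]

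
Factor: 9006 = 2^1 *3^1*19^1 * 79^1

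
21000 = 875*24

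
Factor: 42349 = 42349^1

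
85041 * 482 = 40989762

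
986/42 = 23+10/21 = 23.48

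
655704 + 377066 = 1032770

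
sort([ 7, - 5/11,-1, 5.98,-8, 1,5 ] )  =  [ - 8,  -  1,-5/11, 1,5, 5.98,7] 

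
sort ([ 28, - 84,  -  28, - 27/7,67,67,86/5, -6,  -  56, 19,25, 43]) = [-84,-56, - 28 , -6, - 27/7,86/5, 19, 25, 28, 43,67,  67 ]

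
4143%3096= 1047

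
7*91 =637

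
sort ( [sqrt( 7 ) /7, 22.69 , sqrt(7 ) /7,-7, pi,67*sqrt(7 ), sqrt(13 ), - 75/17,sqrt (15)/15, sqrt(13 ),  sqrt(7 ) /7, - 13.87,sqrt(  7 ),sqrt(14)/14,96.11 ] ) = [ - 13.87, - 7, - 75/17,sqrt (15 ) /15, sqrt(14) /14 , sqrt(7 ) /7,sqrt(7)/7,sqrt( 7 ) /7,sqrt(7 ), pi,sqrt ( 13),sqrt(13), 22.69,96.11,67*sqrt(7) ]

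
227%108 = 11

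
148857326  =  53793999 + 95063327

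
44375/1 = 44375 = 44375.00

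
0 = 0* 18587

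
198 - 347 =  - 149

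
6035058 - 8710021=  - 2674963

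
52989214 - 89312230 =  - 36323016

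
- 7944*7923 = - 62940312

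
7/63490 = 1/9070  =  0.00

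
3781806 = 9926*381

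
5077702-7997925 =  - 2920223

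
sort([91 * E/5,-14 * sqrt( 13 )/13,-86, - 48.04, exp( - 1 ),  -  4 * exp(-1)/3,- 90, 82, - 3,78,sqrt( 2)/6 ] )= [-90, - 86, - 48.04, - 14 * sqrt( 13 )/13, - 3, - 4*exp(-1 ) /3, sqrt (2) /6, exp(  -  1), 91*E/5,  78, 82 ]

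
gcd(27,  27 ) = 27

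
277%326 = 277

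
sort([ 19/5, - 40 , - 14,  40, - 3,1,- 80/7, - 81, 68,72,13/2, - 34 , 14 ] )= [-81, - 40, - 34,-14, - 80/7,-3,1,19/5,  13/2,14,40,68,72]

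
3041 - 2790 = 251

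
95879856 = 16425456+79454400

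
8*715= 5720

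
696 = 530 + 166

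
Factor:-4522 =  - 2^1*7^1*17^1*19^1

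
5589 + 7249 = 12838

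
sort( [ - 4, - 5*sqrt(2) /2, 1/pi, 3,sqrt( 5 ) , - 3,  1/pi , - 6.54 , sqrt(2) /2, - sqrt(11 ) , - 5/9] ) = [  -  6.54, - 4 , - 5*sqrt(2) /2, - sqrt( 11),  -  3, - 5/9  ,  1/pi , 1/pi , sqrt(2)/2,sqrt(5 ) , 3]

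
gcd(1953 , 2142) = 63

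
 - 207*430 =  - 89010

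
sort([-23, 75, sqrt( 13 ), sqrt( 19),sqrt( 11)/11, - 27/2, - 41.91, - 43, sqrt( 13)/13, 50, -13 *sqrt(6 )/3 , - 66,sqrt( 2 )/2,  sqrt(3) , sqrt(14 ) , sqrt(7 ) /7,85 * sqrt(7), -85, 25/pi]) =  [-85, - 66  , - 43, - 41.91, - 23, - 27/2 , - 13*sqrt( 6)/3, sqrt( 13) /13,sqrt(11) /11, sqrt( 7)/7, sqrt(2 ) /2, sqrt(3 ), sqrt( 13), sqrt ( 14),  sqrt(19 ),25/pi , 50,75,85*sqrt( 7 ) ]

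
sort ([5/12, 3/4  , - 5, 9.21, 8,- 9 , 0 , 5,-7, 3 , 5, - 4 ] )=[ -9, - 7, - 5,  -  4,0,5/12, 3/4,  3, 5,5, 8, 9.21 ] 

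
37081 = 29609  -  -7472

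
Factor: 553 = 7^1*79^1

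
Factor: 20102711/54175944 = 2^( - 3 ) * 3^( -1)*29^(-1)*77839^( - 1)*20102711^1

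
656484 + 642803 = 1299287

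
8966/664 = 4483/332 = 13.50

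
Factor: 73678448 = 2^4*4604903^1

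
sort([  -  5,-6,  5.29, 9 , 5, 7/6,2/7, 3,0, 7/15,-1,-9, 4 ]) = [ - 9, - 6, - 5, - 1 , 0, 2/7,7/15,  7/6,3,4,5, 5.29, 9 ] 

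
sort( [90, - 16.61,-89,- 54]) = [ - 89, - 54, - 16.61,90 ]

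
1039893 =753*1381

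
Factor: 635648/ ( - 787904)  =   - 2^2 * 191^1*947^( - 1 ) = - 764/947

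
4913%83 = 16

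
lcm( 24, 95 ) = 2280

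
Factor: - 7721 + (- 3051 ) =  - 10772 = -  2^2*2693^1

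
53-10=43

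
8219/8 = 8219/8 = 1027.38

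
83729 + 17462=101191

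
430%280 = 150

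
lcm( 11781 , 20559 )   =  1048509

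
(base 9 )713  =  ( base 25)n4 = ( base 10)579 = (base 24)103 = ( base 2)1001000011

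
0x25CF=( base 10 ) 9679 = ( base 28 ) c9j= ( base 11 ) 72aa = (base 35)7vj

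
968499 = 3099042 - 2130543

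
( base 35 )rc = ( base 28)165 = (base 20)27H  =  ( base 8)1675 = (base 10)957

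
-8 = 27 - 35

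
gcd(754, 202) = 2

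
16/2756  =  4/689 = 0.01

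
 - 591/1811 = - 591/1811 = -0.33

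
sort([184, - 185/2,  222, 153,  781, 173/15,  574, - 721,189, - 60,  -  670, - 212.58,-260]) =[ - 721, - 670,-260, - 212.58, - 185/2, - 60,173/15,  153,184, 189, 222, 574, 781]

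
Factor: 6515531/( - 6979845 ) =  - 3^( - 1)*5^( - 1 ) * 11^1 * 193^( - 1 )*2411^ ( - 1 ) * 592321^1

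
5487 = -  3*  (-1829 )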